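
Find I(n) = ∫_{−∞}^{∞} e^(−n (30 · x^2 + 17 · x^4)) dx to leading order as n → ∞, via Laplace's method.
I(n) ~ sqrt(π/(30n))

φ(x) = 30 · x^2 + 17 · x^4 has its unique global minimum at x* = 0 (since φ'(x) = 60x + 68x^3 = 0 only at x = 0 for real x with both coefficients positive, and φ → ∞ as |x| → ∞). At x* = 0, φ(0) = 0 and φ''(0) = 60. Laplace's method then gives
  I(n) ~ sqrt(2π / (n · φ''(0))) · e^(−n φ(0)) = sqrt(2π / (60n)) = sqrt(π/(30n)).
The 17 · x^4 term contributes only at subleading order (an O(1/n) relative correction).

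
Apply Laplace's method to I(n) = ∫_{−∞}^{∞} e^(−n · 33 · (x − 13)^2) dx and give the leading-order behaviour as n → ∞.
I(n) = sqrt(π/(33n))

Here φ(x) = 33 · (x − 13)^2 has its unique minimum at x* = 13 with φ(x*) = 0 and φ''(x*) = 66. Laplace's method gives
  I(n) ~ e^(−n φ(x*)) · sqrt(2π / (n · φ''(x*))) = sqrt(2π / (66n)) = sqrt(π/(33n)).
This is exact: substituting u = (x − 13)·sqrt(33n) gives I(n) = (1/sqrt(33n)) ∫_{−∞}^{∞} e^(−u^2) du = sqrt(π/(33n)).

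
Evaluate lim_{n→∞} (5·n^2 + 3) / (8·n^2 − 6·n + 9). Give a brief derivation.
lim = 5/8

For large n the leading n^2 terms dominate both numerator and denominator. Dividing top and bottom by n^2, every other term tends to 0, leaving 5/8.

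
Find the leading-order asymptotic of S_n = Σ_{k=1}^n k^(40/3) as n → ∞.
S_n ~ (3/43) · n^(43/3)

Integral comparison: Σ_{k=1}^n k^(40/3) = ∫_0^n x^(40/3) dx + O(n^(40/3)). The integral is n^(1 + 40/3) / (1 + 40/3) = n^((40+3)/3) / ((40+3)/3) = (3/43) · n^(43/3).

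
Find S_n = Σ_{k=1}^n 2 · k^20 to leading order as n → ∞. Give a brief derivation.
S_n ~ 2 · n^21 / 21

By integral comparison (Euler-Maclaurin), Σ_{k=1}^n 2 · k^20 = 2 · ∫_0^n x^20 dx + O(n^20) = 2 · n^21/21 + O(n^20). (Equivalently, Faulhaber's formula gives the same leading term.)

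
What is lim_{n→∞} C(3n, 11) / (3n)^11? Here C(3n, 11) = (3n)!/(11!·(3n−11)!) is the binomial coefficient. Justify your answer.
lim = 1/11! = 1/39916800

With N = 3n → ∞: C(N, 11) / N^11 = [N(N−1)…(N−10)] / (11! · N^11) = (1/11!) · 1 · (1 − 1/(3n)) · … · (1 − 10/(3n)). Each factor → 1 as N → ∞, so the limit is 1/11! = 1/39916800.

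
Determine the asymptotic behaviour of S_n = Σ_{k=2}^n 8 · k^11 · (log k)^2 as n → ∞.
S_n ~ 2 · n^12 · (log n)^2 / 3

By integral comparison, S_n = ∫_1^n 8 · x^11 · (log x)^2 dx + O(n^11 · (log n)^2). For the integral, the leading term of ∫_1^n x^11 (log x)^2 dx is n^12/12 · (log n)^2 (by repeated integration by parts; each step lowers the log-exponent and produces a relatively O(1/log n) correction). Hence S_n ~ 2 · n^12 · (log n)^2 / 3.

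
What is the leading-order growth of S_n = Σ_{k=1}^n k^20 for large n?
S_n ~ n^21 / 21

By integral comparison (Euler-Maclaurin), Σ_{k=1}^n k^20 = ∫_0^n x^20 dx + O(n^20) = n^21/21 + O(n^20). (Equivalently, Faulhaber's formula gives the same leading term.)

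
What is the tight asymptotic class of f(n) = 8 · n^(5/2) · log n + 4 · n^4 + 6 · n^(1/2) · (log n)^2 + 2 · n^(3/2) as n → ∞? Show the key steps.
f(n) ∈ Θ(n^4)

Compare the terms by growth order. For large n, n^a · (log n)^b dominates n^a' · (log n)^b' iff a > a', or (a = a' and b > b'). Ranking the 4 terms shows the dominant one is 4 · n^4. Hence f(n) ∈ Θ(n^4).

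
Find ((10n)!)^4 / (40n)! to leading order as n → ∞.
((10n)!)^4/(40n)! ~ ((2π·10n)^(3/2) / 2) · 4^(−4·10n)  →  0

Write N = 10n. Stirling: N! ~ sqrt(2π N)(N/e)^N and (4N)! ~ sqrt(2π·4N)·(4N/e)^(4N).
  (N!)^4/(4N)! ~ (2π N)^(4/2) (N/e)^(4N) / [sqrt(2π·4N) (4N/e)^(4N)]
     = (2π N)^(4/2) / sqrt(2π·4N) · (N/(4N))^(4N)
     = (2π N)^((4−1)/2) / 2 · 4^(−4N).
Since 4^4 > 1, the factor 4^(−4N) decays exponentially, so the ratio → 0. Substituting N = 10n gives the stated form.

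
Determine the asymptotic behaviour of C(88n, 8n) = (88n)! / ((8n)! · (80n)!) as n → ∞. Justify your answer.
C(88n, 8n) ~ (285311670611/10000000000)^(8n) · sqrt(11/(20π·8n))

Write N = 8n. Apply Stirling to each factorial:
  (11N)! ~ sqrt(2π·11N) · (11N/e)^(11N),
  N! ~ sqrt(2π N) · (N/e)^N,
  (10N)! ~ sqrt(2π·10N) · (10N/e)^(10N).
The exponential factors combine to (11N)^(11N) / (N^N · (10N)^(10N)) = 11^(11N)/10^(10N) = (11^11/10^10)^N = (285311670611/10000000000)^N.
The square-root prefactors combine to sqrt(2π·11N) / (sqrt(2π N)·sqrt(2π·10N)) = sqrt(11 / (2π·10·N)) = sqrt(11/(20π·8n)).
Substituting N = 8n: C(88n, 8n) ~ (285311670611/10000000000)^(8n) · sqrt(11/(20π·8n)).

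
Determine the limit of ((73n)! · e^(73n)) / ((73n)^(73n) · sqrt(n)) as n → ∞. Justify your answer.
lim = sqrt(2π·73)

Stirling: (73n)! ~ sqrt(2π·73n) · (73n/e)^(73n). Hence
  (73n)! · e^(73n) / (73n)^(73n) ~ sqrt(2π·73n).
Dividing by sqrt(n): sqrt(2π·73n) / sqrt(n) = sqrt(2π·73) · n^((1−1)/2), so the limit is sqrt(2π·73).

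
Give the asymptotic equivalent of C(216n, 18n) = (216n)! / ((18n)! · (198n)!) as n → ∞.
C(216n, 18n) ~ (8916100448256/285311670611)^(18n) · sqrt(6/(11π·18n))

Write N = 18n. Apply Stirling to each factorial:
  (12N)! ~ sqrt(2π·12N) · (12N/e)^(12N),
  N! ~ sqrt(2π N) · (N/e)^N,
  (11N)! ~ sqrt(2π·11N) · (11N/e)^(11N).
The exponential factors combine to (12N)^(12N) / (N^N · (11N)^(11N)) = 12^(12N)/11^(11N) = (12^12/11^11)^N = (8916100448256/285311670611)^N.
The square-root prefactors combine to sqrt(2π·12N) / (sqrt(2π N)·sqrt(2π·11N)) = sqrt(12 / (2π·11·N)) = sqrt(6/(11π·18n)).
Substituting N = 18n: C(216n, 18n) ~ (8916100448256/285311670611)^(18n) · sqrt(6/(11π·18n)).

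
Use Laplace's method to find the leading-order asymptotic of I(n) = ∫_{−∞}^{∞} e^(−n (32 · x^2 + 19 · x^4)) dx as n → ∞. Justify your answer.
I(n) ~ sqrt(π/(32n))

φ(x) = 32 · x^2 + 19 · x^4 has its unique global minimum at x* = 0 (since φ'(x) = 64x + 76x^3 = 0 only at x = 0 for real x with both coefficients positive, and φ → ∞ as |x| → ∞). At x* = 0, φ(0) = 0 and φ''(0) = 64. Laplace's method then gives
  I(n) ~ sqrt(2π / (n · φ''(0))) · e^(−n φ(0)) = sqrt(2π / (64n)) = sqrt(π/(32n)).
The 19 · x^4 term contributes only at subleading order (an O(1/n) relative correction).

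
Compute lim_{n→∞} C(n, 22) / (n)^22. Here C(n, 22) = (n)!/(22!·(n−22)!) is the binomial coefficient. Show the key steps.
lim = 1/22! = 1/1124000727777607680000

With N = n → ∞: C(N, 22) / N^22 = [N(N−1)…(N−21)] / (22! · N^22) = (1/22!) · 1 · (1 − 1/n) · … · (1 − 21/n). Each factor → 1 as N → ∞, so the limit is 1/22! = 1/1124000727777607680000.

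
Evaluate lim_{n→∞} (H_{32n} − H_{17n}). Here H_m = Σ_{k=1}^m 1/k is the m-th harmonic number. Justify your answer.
lim = ln(32/17)

Euler-Maclaurin gives H_m = ln m + γ + 1/(2m) + O(1/m^2). The γ and O(1/m) terms cancel in the difference:
  H_{32n} − H_{17n} = ln(32n) − ln(17n) + O(1/n) = ln(32/17) + O(1/n).
Hence the limit is ln(32/17).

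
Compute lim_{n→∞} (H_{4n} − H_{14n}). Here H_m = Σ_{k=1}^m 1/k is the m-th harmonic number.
lim = ln(4/14) = ln(2/7)

Euler-Maclaurin gives H_m = ln m + γ + 1/(2m) + O(1/m^2). The γ and O(1/m) terms cancel in the difference:
  H_{4n} − H_{14n} = ln(4n) − ln(14n) + O(1/n) = ln(4/14) + O(1/n).
Hence the limit is ln(4/14) = ln(2/7).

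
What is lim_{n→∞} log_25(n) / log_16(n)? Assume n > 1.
lim = ln(16) / ln(25) = log_25(16)

Change of base: log_25(n) = ln n / ln 25 and log_16(n) = ln n / ln 16. The ratio is (ln n / ln 25) · (ln 16 / ln n) = ln 16 / ln 25, a constant independent of n. So the limit is ln 16 / ln 25 = log_25(16).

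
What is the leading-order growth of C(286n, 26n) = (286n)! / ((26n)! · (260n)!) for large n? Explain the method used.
C(286n, 26n) ~ (285311670611/10000000000)^(26n) · sqrt(11/(20π·26n))

Write N = 26n. Apply Stirling to each factorial:
  (11N)! ~ sqrt(2π·11N) · (11N/e)^(11N),
  N! ~ sqrt(2π N) · (N/e)^N,
  (10N)! ~ sqrt(2π·10N) · (10N/e)^(10N).
The exponential factors combine to (11N)^(11N) / (N^N · (10N)^(10N)) = 11^(11N)/10^(10N) = (11^11/10^10)^N = (285311670611/10000000000)^N.
The square-root prefactors combine to sqrt(2π·11N) / (sqrt(2π N)·sqrt(2π·10N)) = sqrt(11 / (2π·10·N)) = sqrt(11/(20π·26n)).
Substituting N = 26n: C(286n, 26n) ~ (285311670611/10000000000)^(26n) · sqrt(11/(20π·26n)).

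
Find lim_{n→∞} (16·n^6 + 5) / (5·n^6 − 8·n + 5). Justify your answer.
lim = 16/5

For large n the leading n^6 terms dominate both numerator and denominator. Dividing top and bottom by n^6, every other term tends to 0, leaving 16/5.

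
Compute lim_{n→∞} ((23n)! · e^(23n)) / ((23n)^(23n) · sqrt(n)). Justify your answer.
lim = sqrt(2π·23)

Stirling: (23n)! ~ sqrt(2π·23n) · (23n/e)^(23n). Hence
  (23n)! · e^(23n) / (23n)^(23n) ~ sqrt(2π·23n).
Dividing by sqrt(n): sqrt(2π·23n) / sqrt(n) = sqrt(2π·23) · n^((1−1)/2), so the limit is sqrt(2π·23).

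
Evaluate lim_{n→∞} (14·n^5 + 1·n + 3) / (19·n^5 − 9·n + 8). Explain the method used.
lim = 14/19

For large n the leading n^5 terms dominate both numerator and denominator. Dividing top and bottom by n^5, every other term tends to 0, leaving 14/19.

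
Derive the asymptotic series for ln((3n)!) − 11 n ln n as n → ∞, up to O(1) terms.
ln((3n)!) − 11 n ln n = −8 n ln n + 3(ln 3 − 1) n + (1/2) ln(2π·3n) + O(1/n)

Stirling: ln((3n)!) = 3n ln(3n) − 3n + (1/2) ln(2π·3n) + O(1/n).
Expand 3n ln(3n) = 3n (ln n + ln 3) = 3n ln n + 3n ln 3.
Subtract 11n ln n: leading term is (3 − 11) n ln n = −8 n ln n. The next term is 3n ln 3 − 3n = 3(ln 3 − 1) n. Then the (1/2) ln(2π·3n) correction.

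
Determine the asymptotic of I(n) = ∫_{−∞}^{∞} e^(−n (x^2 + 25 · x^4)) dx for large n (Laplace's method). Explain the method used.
I(n) ~ sqrt(π/n)

φ(x) = x^2 + 25 · x^4 has its unique global minimum at x* = 0 (since φ'(x) = 2x + 100x^3 = 0 only at x = 0 for real x with both coefficients positive, and φ → ∞ as |x| → ∞). At x* = 0, φ(0) = 0 and φ''(0) = 2. Laplace's method then gives
  I(n) ~ sqrt(2π / (n · φ''(0))) · e^(−n φ(0)) = sqrt(2π / (2n)) = sqrt(π/n).
The 25 · x^4 term contributes only at subleading order (an O(1/n) relative correction).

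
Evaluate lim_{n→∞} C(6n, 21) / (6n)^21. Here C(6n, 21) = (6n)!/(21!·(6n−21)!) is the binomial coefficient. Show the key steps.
lim = 1/21! = 1/51090942171709440000

With N = 6n → ∞: C(N, 21) / N^21 = [N(N−1)…(N−20)] / (21! · N^21) = (1/21!) · 1 · (1 − 1/(6n)) · … · (1 − 20/(6n)). Each factor → 1 as N → ∞, so the limit is 1/21! = 1/51090942171709440000.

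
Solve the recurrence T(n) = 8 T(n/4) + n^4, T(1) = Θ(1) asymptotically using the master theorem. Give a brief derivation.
T(n) = Θ(n^4)

log_4 8 ≈ 1.500. f(n) = n^4 dominates n^(log_4 8) since 4 > 1.500, and the regularity condition a·f(n/b) = 8·(n/4)^4 = (8/256)·n^4 ≤ c·f(n) holds with c = 8/256 ≈ 0.0312 < 1. So this is Case 3: T(n) = Θ(f(n)) = Θ(n^4).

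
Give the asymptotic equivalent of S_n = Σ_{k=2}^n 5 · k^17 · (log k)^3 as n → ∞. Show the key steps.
S_n ~ 5 · n^18 · (log n)^3 / 18

By integral comparison, S_n = ∫_1^n 5 · x^17 · (log x)^3 dx + O(n^17 · (log n)^3). For the integral, the leading term of ∫_1^n x^17 (log x)^3 dx is n^18/18 · (log n)^3 (by repeated integration by parts; each step lowers the log-exponent and produces a relatively O(1/log n) correction). Hence S_n ~ 5 · n^18 · (log n)^3 / 18.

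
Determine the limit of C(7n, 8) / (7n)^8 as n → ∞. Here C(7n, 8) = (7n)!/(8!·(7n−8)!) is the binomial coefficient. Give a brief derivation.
lim = 1/8! = 1/40320

With N = 7n → ∞: C(N, 8) / N^8 = [N(N−1)…(N−7)] / (8! · N^8) = (1/8!) · 1 · (1 − 1/(7n)) · … · (1 − 7/(7n)). Each factor → 1 as N → ∞, so the limit is 1/8! = 1/40320.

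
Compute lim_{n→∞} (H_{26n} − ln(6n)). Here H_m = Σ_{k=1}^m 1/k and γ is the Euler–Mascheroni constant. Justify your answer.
lim = ln(13/3) + γ

By Euler-Maclaurin, H_m = ln m + γ + O(1/m). So
  H_{26n} − ln(6n) = ln(26n) + γ − ln(6n) + O(1/n)
                       = ln(26/6) + γ + O(1/n).
Hence the limit is ln(26/6) + γ (= ln(13/3)).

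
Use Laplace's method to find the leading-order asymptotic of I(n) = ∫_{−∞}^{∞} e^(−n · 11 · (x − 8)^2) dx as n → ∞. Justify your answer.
I(n) = sqrt(π/(11n))

Here φ(x) = 11 · (x − 8)^2 has its unique minimum at x* = 8 with φ(x*) = 0 and φ''(x*) = 22. Laplace's method gives
  I(n) ~ e^(−n φ(x*)) · sqrt(2π / (n · φ''(x*))) = sqrt(2π / (22n)) = sqrt(π/(11n)).
This is exact: substituting u = (x − 8)·sqrt(11n) gives I(n) = (1/sqrt(11n)) ∫_{−∞}^{∞} e^(−u^2) du = sqrt(π/(11n)).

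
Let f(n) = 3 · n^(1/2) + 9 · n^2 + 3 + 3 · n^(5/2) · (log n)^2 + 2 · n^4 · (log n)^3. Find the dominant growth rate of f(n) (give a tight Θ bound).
f(n) ∈ Θ(n^4 · (log n)^3)

Compare the terms by growth order. For large n, n^a · (log n)^b dominates n^a' · (log n)^b' iff a > a', or (a = a' and b > b'). Ranking the 5 terms shows the dominant one is 2 · n^4 · (log n)^3. Hence f(n) ∈ Θ(n^4 · (log n)^3).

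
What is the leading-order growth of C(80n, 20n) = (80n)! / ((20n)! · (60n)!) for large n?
C(80n, 20n) ~ (256/27)^(20n) · sqrt(2/(3π·20n))

Write N = 20n. Apply Stirling to each factorial:
  (4N)! ~ sqrt(2π·4N) · (4N/e)^(4N),
  N! ~ sqrt(2π N) · (N/e)^N,
  (3N)! ~ sqrt(2π·3N) · (3N/e)^(3N).
The exponential factors combine to (4N)^(4N) / (N^N · (3N)^(3N)) = 4^(4N)/3^(3N) = (4^4/3^3)^N = (256/27)^N.
The square-root prefactors combine to sqrt(2π·4N) / (sqrt(2π N)·sqrt(2π·3N)) = sqrt(4 / (2π·3·N)) = sqrt(2/(3π·20n)).
Substituting N = 20n: C(80n, 20n) ~ (256/27)^(20n) · sqrt(2/(3π·20n)).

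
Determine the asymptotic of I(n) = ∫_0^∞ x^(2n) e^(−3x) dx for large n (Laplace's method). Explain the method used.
I(n) ~ (sqrt(2π·2n) / 3) · (2n/(3e))^(2n)

Write the integrand as exp(2n ln x − 3x) and set f(x) = 2n ln x − 3x. Then f'(x) = 2n/x − 3 = 0 at x* = 2n/3, and f''(x*) = −2n/x*^2 = −3^2/(2n). Laplace's method (interior maximum) gives
  I(n) ~ e^(f(x*)) · sqrt(2π / |f''(x*)|)
        = exp(2n ln(2n/3) − 2n) · sqrt(2π · 2n / 3^2)
        = (2n/3)^(2n) e^(−2n) · sqrt(2π·2n) / 3
        = (sqrt(2π·2n) / 3) · (2n/(3e))^(2n).
This matches Γ(2n+1)/3^(2n+1) with Stirling applied to Γ.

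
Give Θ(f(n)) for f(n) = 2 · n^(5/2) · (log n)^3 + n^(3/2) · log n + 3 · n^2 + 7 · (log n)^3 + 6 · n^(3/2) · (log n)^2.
f(n) ∈ Θ(n^(5/2) · (log n)^3)

Compare the terms by growth order. For large n, n^a · (log n)^b dominates n^a' · (log n)^b' iff a > a', or (a = a' and b > b'). Ranking the 5 terms shows the dominant one is 2 · n^(5/2) · (log n)^3. Hence f(n) ∈ Θ(n^(5/2) · (log n)^3).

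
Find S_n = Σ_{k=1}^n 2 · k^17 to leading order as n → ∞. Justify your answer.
S_n ~ n^18 / 9

By integral comparison (Euler-Maclaurin), Σ_{k=1}^n 2 · k^17 = 2 · ∫_0^n x^17 dx + O(n^17) = 2 · n^18/18 = n^18 / 9 + O(n^17). (Equivalently, Faulhaber's formula gives the same leading term.)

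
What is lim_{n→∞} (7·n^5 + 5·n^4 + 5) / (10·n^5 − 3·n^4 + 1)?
lim = 7/10

For large n the leading n^5 terms dominate both numerator and denominator. Dividing top and bottom by n^5, every other term tends to 0, leaving 7/10.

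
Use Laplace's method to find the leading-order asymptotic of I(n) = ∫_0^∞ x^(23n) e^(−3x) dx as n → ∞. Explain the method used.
I(n) ~ (sqrt(2π·23n) / 3) · (23n/(3e))^(23n)

Write the integrand as exp(23n ln x − 3x) and set f(x) = 23n ln x − 3x. Then f'(x) = 23n/x − 3 = 0 at x* = 23n/3, and f''(x*) = −23n/x*^2 = −3^2/(23n). Laplace's method (interior maximum) gives
  I(n) ~ e^(f(x*)) · sqrt(2π / |f''(x*)|)
        = exp(23n ln(23n/3) − 23n) · sqrt(2π · 23n / 3^2)
        = (23n/3)^(23n) e^(−23n) · sqrt(2π·23n) / 3
        = (sqrt(2π·23n) / 3) · (23n/(3e))^(23n).
This matches Γ(23n+1)/3^(23n+1) with Stirling applied to Γ.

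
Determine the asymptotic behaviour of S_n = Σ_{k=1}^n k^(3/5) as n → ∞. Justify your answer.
S_n ~ (5/8) · n^(8/5)

Integral comparison: Σ_{k=1}^n k^(3/5) = ∫_0^n x^(3/5) dx + O(n^(3/5)). The integral is n^(1 + 3/5) / (1 + 3/5) = n^((3+5)/5) / ((3+5)/5) = (5/8) · n^(8/5).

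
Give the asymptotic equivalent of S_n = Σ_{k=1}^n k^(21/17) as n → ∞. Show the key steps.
S_n ~ (17/38) · n^(38/17)

Integral comparison: Σ_{k=1}^n k^(21/17) = ∫_0^n x^(21/17) dx + O(n^(21/17)). The integral is n^(1 + 21/17) / (1 + 21/17) = n^((21+17)/17) / ((21+17)/17) = (17/38) · n^(38/17).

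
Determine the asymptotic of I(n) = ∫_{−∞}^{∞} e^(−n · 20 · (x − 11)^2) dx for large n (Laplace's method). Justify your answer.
I(n) = sqrt(π/(20n))

Here φ(x) = 20 · (x − 11)^2 has its unique minimum at x* = 11 with φ(x*) = 0 and φ''(x*) = 40. Laplace's method gives
  I(n) ~ e^(−n φ(x*)) · sqrt(2π / (n · φ''(x*))) = sqrt(2π / (40n)) = sqrt(π/(20n)).
This is exact: substituting u = (x − 11)·sqrt(20n) gives I(n) = (1/sqrt(20n)) ∫_{−∞}^{∞} e^(−u^2) du = sqrt(π/(20n)).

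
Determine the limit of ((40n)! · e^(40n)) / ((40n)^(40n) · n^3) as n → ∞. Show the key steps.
lim = 0

Stirling: (40n)! ~ sqrt(2π·40n) · (40n/e)^(40n). Hence
  (40n)! · e^(40n) / (40n)^(40n) ~ sqrt(2π·40n).
Dividing by n^3: sqrt(2π·40n) / n^3 = sqrt(2π·40) · n^((1−6)/2), so the expression behaves like sqrt(2π·40) · n^((1−6)/2) → 0.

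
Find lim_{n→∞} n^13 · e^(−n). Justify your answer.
lim = 0

Exponentials with base > 1 dominate every fixed polynomial: for any fixed c, n^c / e^n → 0 as n → ∞ (e.g. by the ratio test, or since e^n grows faster than any power of n). Hence n^13 · e^(−n) = n^13 / e^n → 0.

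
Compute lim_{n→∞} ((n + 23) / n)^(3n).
lim = e^69

Rewrite as (1 + 23/n)^(3n). By the standard limit (1 + x/n)^n → e^x, we have (1 + 23/n)^n → e^23, and raising to the 3rd power gives e^69.
More precisely, ln[(1 + 23/n)^(3n)] = 3n · ln(1 + 23/n) = 3n · (23/n + O(1/n^2)) = 69 + O(1/n) → 69.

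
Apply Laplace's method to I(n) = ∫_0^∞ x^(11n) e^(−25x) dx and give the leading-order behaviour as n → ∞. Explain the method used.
I(n) ~ (sqrt(2π·11n) / 25) · (11n/(25e))^(11n)

Write the integrand as exp(11n ln x − 25x) and set f(x) = 11n ln x − 25x. Then f'(x) = 11n/x − 25 = 0 at x* = 11n/25, and f''(x*) = −11n/x*^2 = −25^2/(11n). Laplace's method (interior maximum) gives
  I(n) ~ e^(f(x*)) · sqrt(2π / |f''(x*)|)
        = exp(11n ln(11n/25) − 11n) · sqrt(2π · 11n / 25^2)
        = (11n/25)^(11n) e^(−11n) · sqrt(2π·11n) / 25
        = (sqrt(2π·11n) / 25) · (11n/(25e))^(11n).
This matches Γ(11n+1)/25^(11n+1) with Stirling applied to Γ.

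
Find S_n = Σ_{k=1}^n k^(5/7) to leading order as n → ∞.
S_n ~ (7/12) · n^(12/7)

Integral comparison: Σ_{k=1}^n k^(5/7) = ∫_0^n x^(5/7) dx + O(n^(5/7)). The integral is n^(1 + 5/7) / (1 + 5/7) = n^((5+7)/7) / ((5+7)/7) = (7/12) · n^(12/7).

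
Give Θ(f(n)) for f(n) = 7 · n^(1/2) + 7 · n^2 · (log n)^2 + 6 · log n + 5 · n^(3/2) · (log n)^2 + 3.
f(n) ∈ Θ(n^2 · (log n)^2)

Compare the terms by growth order. For large n, n^a · (log n)^b dominates n^a' · (log n)^b' iff a > a', or (a = a' and b > b'). Ranking the 5 terms shows the dominant one is 7 · n^2 · (log n)^2. Hence f(n) ∈ Θ(n^2 · (log n)^2).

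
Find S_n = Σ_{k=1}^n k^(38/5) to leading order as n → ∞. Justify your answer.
S_n ~ (5/43) · n^(43/5)

Integral comparison: Σ_{k=1}^n k^(38/5) = ∫_0^n x^(38/5) dx + O(n^(38/5)). The integral is n^(1 + 38/5) / (1 + 38/5) = n^((38+5)/5) / ((38+5)/5) = (5/43) · n^(43/5).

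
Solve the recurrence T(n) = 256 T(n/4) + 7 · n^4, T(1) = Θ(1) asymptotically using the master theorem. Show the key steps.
T(n) = Θ(n^4 log n)

log_4 256 = 4, and f(n) = 7 · n^4 = Θ(n^(log_4 256)). This is Case 2 of the master theorem: T(n) = Θ(f(n) · log n) = Θ(n^4 log n).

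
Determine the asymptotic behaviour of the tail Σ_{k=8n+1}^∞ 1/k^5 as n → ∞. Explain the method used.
Σ_{k>8n} 1/k^5 ~ 1/(4 · (8n)^4)

Compare to the integral: ∫_{8n}^∞ x^(−5) dx = [−x^(−4)/4]_{8n}^∞ = 1/((5−1)·(8n)^4). Euler-Maclaurin then gives
  Σ_{k>8n} 1/k^5 = ∫_{8n}^∞ dx/x^5 − 1/(2·(8n)^5) + O(1/(8n)^6).
(Equivalently this is ζ(5) − Σ_{k≤8n} 1/k^5.)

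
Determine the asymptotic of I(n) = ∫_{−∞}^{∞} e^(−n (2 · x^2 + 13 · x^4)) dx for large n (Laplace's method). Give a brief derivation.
I(n) ~ sqrt(π/(2n))

φ(x) = 2 · x^2 + 13 · x^4 has its unique global minimum at x* = 0 (since φ'(x) = 4x + 52x^3 = 0 only at x = 0 for real x with both coefficients positive, and φ → ∞ as |x| → ∞). At x* = 0, φ(0) = 0 and φ''(0) = 4. Laplace's method then gives
  I(n) ~ sqrt(2π / (n · φ''(0))) · e^(−n φ(0)) = sqrt(2π / (4n)) = sqrt(π/(2n)).
The 13 · x^4 term contributes only at subleading order (an O(1/n) relative correction).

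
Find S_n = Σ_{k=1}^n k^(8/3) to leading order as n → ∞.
S_n ~ (3/11) · n^(11/3)

Integral comparison: Σ_{k=1}^n k^(8/3) = ∫_0^n x^(8/3) dx + O(n^(8/3)). The integral is n^(1 + 8/3) / (1 + 8/3) = n^((8+3)/3) / ((8+3)/3) = (3/11) · n^(11/3).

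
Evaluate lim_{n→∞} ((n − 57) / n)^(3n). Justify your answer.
lim = e^(−171)

Rewrite as (1 − 57/n)^(3n). By the standard limit (1 + x/n)^n → e^x, we have (1 − 57/n)^n → e^(−57), and raising to the 3rd power gives e^(−171).
More precisely, ln[(1 − 57/n)^(3n)] = 3n · ln(1 − 57/n) = 3n · (-57/n + O(1/n^2)) = -171 + O(1/n) → -171.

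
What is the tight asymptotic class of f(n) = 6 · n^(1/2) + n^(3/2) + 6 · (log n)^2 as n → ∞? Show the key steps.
f(n) ∈ Θ(n^(3/2))

Compare the terms by growth order. For large n, n^a · (log n)^b dominates n^a' · (log n)^b' iff a > a', or (a = a' and b > b'). Ranking the 3 terms shows the dominant one is n^(3/2). Hence f(n) ∈ Θ(n^(3/2)).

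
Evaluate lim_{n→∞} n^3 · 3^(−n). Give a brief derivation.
lim = 0

Exponentials with base > 1 dominate every fixed polynomial: for any fixed c, n^c / 3^n → 0 as n → ∞ (e.g. by the ratio test, or by writing 3^n = e^(n ln 3) and noting e^(n ln 3) / n^c → ∞). Hence n^3 · 3^(−n) = n^3 / 3^n → 0.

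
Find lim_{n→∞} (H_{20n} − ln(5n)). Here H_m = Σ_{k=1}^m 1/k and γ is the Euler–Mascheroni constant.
lim = ln 4 + γ

By Euler-Maclaurin, H_m = ln m + γ + O(1/m). So
  H_{20n} − ln(5n) = ln(20n) + γ − ln(5n) + O(1/n)
                       = ln(20/5) + γ + O(1/n).
Hence the limit is ln(20/5) + γ (= ln 4).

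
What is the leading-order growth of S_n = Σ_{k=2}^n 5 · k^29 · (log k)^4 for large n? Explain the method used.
S_n ~ n^30 · (log n)^4 / 6

By integral comparison, S_n = ∫_1^n 5 · x^29 · (log x)^4 dx + O(n^29 · (log n)^4). For the integral, the leading term of ∫_1^n x^29 (log x)^4 dx is n^30/30 · (log n)^4 (by repeated integration by parts; each step lowers the log-exponent and produces a relatively O(1/log n) correction). Hence S_n ~ n^30 · (log n)^4 / 6.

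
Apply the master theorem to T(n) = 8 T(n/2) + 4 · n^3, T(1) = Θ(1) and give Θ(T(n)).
T(n) = Θ(n^3 log n)

log_2 8 = 3, and f(n) = 4 · n^3 = Θ(n^(log_2 8)). This is Case 2 of the master theorem: T(n) = Θ(f(n) · log n) = Θ(n^3 log n).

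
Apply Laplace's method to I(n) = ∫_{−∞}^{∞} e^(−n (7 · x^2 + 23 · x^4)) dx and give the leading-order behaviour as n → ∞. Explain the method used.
I(n) ~ sqrt(π/(7n))

φ(x) = 7 · x^2 + 23 · x^4 has its unique global minimum at x* = 0 (since φ'(x) = 14x + 92x^3 = 0 only at x = 0 for real x with both coefficients positive, and φ → ∞ as |x| → ∞). At x* = 0, φ(0) = 0 and φ''(0) = 14. Laplace's method then gives
  I(n) ~ sqrt(2π / (n · φ''(0))) · e^(−n φ(0)) = sqrt(2π / (14n)) = sqrt(π/(7n)).
The 23 · x^4 term contributes only at subleading order (an O(1/n) relative correction).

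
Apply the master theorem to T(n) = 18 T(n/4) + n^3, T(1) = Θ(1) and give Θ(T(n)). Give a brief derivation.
T(n) = Θ(n^3)

log_4 18 ≈ 2.085. f(n) = n^3 dominates n^(log_4 18) since 3 > 2.085, and the regularity condition a·f(n/b) = 18·(n/4)^3 = (18/64)·n^3 ≤ c·f(n) holds with c = 18/64 ≈ 0.281 < 1. So this is Case 3: T(n) = Θ(f(n)) = Θ(n^3).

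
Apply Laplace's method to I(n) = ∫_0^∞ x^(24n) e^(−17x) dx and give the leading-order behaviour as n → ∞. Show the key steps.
I(n) ~ (sqrt(2π·24n) / 17) · (24n/(17e))^(24n)

Write the integrand as exp(24n ln x − 17x) and set f(x) = 24n ln x − 17x. Then f'(x) = 24n/x − 17 = 0 at x* = 24n/17, and f''(x*) = −24n/x*^2 = −17^2/(24n). Laplace's method (interior maximum) gives
  I(n) ~ e^(f(x*)) · sqrt(2π / |f''(x*)|)
        = exp(24n ln(24n/17) − 24n) · sqrt(2π · 24n / 17^2)
        = (24n/17)^(24n) e^(−24n) · sqrt(2π·24n) / 17
        = (sqrt(2π·24n) / 17) · (24n/(17e))^(24n).
This matches Γ(24n+1)/17^(24n+1) with Stirling applied to Γ.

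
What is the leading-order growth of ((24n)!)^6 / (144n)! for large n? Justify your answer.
((24n)!)^6/(144n)! ~ ((2π·24n)^(5/2) / sqrt(6)) · 6^(−6·24n)  →  0

Write N = 24n. Stirling: N! ~ sqrt(2π N)(N/e)^N and (6N)! ~ sqrt(2π·6N)·(6N/e)^(6N).
  (N!)^6/(6N)! ~ (2π N)^(6/2) (N/e)^(6N) / [sqrt(2π·6N) (6N/e)^(6N)]
     = (2π N)^(6/2) / sqrt(2π·6N) · (N/(6N))^(6N)
     = (2π N)^((6−1)/2) / sqrt(6) · 6^(−6N).
Since 6^6 > 1, the factor 6^(−6N) decays exponentially, so the ratio → 0. Substituting N = 24n gives the stated form.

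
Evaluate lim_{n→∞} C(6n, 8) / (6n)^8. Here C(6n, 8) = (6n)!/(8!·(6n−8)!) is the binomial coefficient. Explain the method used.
lim = 1/8! = 1/40320

With N = 6n → ∞: C(N, 8) / N^8 = [N(N−1)…(N−7)] / (8! · N^8) = (1/8!) · 1 · (1 − 1/(6n)) · … · (1 − 7/(6n)). Each factor → 1 as N → ∞, so the limit is 1/8! = 1/40320.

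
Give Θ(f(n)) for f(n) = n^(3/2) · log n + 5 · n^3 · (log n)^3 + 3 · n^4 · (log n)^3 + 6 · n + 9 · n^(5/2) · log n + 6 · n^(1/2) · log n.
f(n) ∈ Θ(n^4 · (log n)^3)

Compare the terms by growth order. For large n, n^a · (log n)^b dominates n^a' · (log n)^b' iff a > a', or (a = a' and b > b'). Ranking the 6 terms shows the dominant one is 3 · n^4 · (log n)^3. Hence f(n) ∈ Θ(n^4 · (log n)^3).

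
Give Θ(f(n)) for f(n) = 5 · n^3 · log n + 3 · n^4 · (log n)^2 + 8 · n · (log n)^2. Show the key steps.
f(n) ∈ Θ(n^4 · (log n)^2)

Compare the terms by growth order. For large n, n^a · (log n)^b dominates n^a' · (log n)^b' iff a > a', or (a = a' and b > b'). Ranking the 3 terms shows the dominant one is 3 · n^4 · (log n)^2. Hence f(n) ∈ Θ(n^4 · (log n)^2).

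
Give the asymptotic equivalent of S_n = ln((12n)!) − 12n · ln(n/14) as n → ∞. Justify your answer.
S_n ~ 12n · (ln 168 − 1) + O(ln n)

Stirling: ln((12n)!) = 12n ln(12n) − 12n + O(ln n).
  S_n = 12n ln(12n) − 12n − 12n ln(n/14) + O(ln n)
      = 12n ln(12n) − 12n ln n + 12n ln 14 − 12n + O(ln n)
      = 12n ln 12 + 12n ln 14 − 12n + O(ln n)
      = 12n (ln 168 − 1) + O(ln n).
Numerically ln(168) − 1 ≈ 4.1240.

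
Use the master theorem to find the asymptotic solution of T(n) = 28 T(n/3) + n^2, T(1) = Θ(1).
T(n) = Θ(n^(log_3 28))

Master theorem: compare f(n) = n^2 to n^(log_3 28) where log_3 28 ≈ 3.033. Since 2 < log_3 28, we have f(n) = O(n^(log_3 28 − ε)) for some ε > 0 — Case 1. Hence T(n) = Θ(n^(log_3 28)).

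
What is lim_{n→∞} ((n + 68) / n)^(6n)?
lim = e^408

Rewrite as (1 + 68/n)^(6n). By the standard limit (1 + x/n)^n → e^x, we have (1 + 68/n)^n → e^68, and raising to the 6th power gives e^408.
More precisely, ln[(1 + 68/n)^(6n)] = 6n · ln(1 + 68/n) = 6n · (68/n + O(1/n^2)) = 408 + O(1/n) → 408.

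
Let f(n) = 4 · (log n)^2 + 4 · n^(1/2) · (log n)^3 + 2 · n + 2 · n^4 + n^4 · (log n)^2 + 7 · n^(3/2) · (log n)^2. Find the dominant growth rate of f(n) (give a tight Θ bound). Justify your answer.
f(n) ∈ Θ(n^4 · (log n)^2)

Compare the terms by growth order. For large n, n^a · (log n)^b dominates n^a' · (log n)^b' iff a > a', or (a = a' and b > b'). Ranking the 6 terms shows the dominant one is n^4 · (log n)^2. Hence f(n) ∈ Θ(n^4 · (log n)^2).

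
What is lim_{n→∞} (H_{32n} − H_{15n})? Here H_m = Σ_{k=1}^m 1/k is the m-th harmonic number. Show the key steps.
lim = ln(32/15)

Euler-Maclaurin gives H_m = ln m + γ + 1/(2m) + O(1/m^2). The γ and O(1/m) terms cancel in the difference:
  H_{32n} − H_{15n} = ln(32n) − ln(15n) + O(1/n) = ln(32/15) + O(1/n).
Hence the limit is ln(32/15).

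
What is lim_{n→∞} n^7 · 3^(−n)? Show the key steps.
lim = 0

Exponentials with base > 1 dominate every fixed polynomial: for any fixed c, n^c / 3^n → 0 as n → ∞ (e.g. by the ratio test, or by writing 3^n = e^(n ln 3) and noting e^(n ln 3) / n^c → ∞). Hence n^7 · 3^(−n) = n^7 / 3^n → 0.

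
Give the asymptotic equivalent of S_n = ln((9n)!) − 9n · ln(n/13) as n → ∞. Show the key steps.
S_n ~ 9n · (ln 117 − 1) + O(ln n)

Stirling: ln((9n)!) = 9n ln(9n) − 9n + O(ln n).
  S_n = 9n ln(9n) − 9n − 9n ln(n/13) + O(ln n)
      = 9n ln(9n) − 9n ln n + 9n ln 13 − 9n + O(ln n)
      = 9n ln 9 + 9n ln 13 − 9n + O(ln n)
      = 9n (ln 117 − 1) + O(ln n).
Numerically ln(117) − 1 ≈ 3.7622.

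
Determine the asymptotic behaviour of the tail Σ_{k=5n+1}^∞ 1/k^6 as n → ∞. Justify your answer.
Σ_{k>5n} 1/k^6 ~ 1/(5 · (5n)^5)

Compare to the integral: ∫_{5n}^∞ x^(−6) dx = [−x^(−5)/5]_{5n}^∞ = 1/((6−1)·(5n)^5). Euler-Maclaurin then gives
  Σ_{k>5n} 1/k^6 = ∫_{5n}^∞ dx/x^6 − 1/(2·(5n)^6) + O(1/(5n)^7).
(Equivalently this is ζ(6) − Σ_{k≤5n} 1/k^6.)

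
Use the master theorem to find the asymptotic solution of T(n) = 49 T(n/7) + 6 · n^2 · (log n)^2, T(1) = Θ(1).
T(n) = Θ(n^2 · (log n)^3)

Here log_7 49 = 2 and f(n) = 6 · n^2 · (log n)^2 = Θ(n^(log_7 49) · (log n)^2). This is the extended Case 2 of the master theorem (f matches the critical exponent up to log factors), giving T(n) = Θ(n^(log_7 49) · (log n)^(2+1)) = Θ(n^2 · (log n)^3).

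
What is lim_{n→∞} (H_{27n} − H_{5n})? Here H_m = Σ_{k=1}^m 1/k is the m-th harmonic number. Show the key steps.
lim = ln(27/5)

Euler-Maclaurin gives H_m = ln m + γ + 1/(2m) + O(1/m^2). The γ and O(1/m) terms cancel in the difference:
  H_{27n} − H_{5n} = ln(27n) − ln(5n) + O(1/n) = ln(27/5) + O(1/n).
Hence the limit is ln(27/5).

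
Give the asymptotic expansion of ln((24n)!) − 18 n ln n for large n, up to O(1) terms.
ln((24n)!) − 18 n ln n = 6 n ln n + 24(ln 24 − 1) n + (1/2) ln(2π·24n) + O(1/n)

Stirling: ln((24n)!) = 24n ln(24n) − 24n + (1/2) ln(2π·24n) + O(1/n).
Expand 24n ln(24n) = 24n (ln n + ln 24) = 24n ln n + 24n ln 24.
Subtract 18n ln n: leading term is (24 − 18) n ln n = 6 n ln n. The next term is 24n ln 24 − 24n = 24(ln 24 − 1) n. Then the (1/2) ln(2π·24n) correction.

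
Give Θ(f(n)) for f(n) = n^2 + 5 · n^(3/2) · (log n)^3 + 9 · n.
f(n) ∈ Θ(n^2)

Compare the terms by growth order. For large n, n^a · (log n)^b dominates n^a' · (log n)^b' iff a > a', or (a = a' and b > b'). Ranking the 3 terms shows the dominant one is n^2. Hence f(n) ∈ Θ(n^2).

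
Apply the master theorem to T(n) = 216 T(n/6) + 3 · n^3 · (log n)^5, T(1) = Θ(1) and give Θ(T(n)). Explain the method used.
T(n) = Θ(n^3 · (log n)^6)

Here log_6 216 = 3 and f(n) = 3 · n^3 · (log n)^5 = Θ(n^(log_6 216) · (log n)^5). This is the extended Case 2 of the master theorem (f matches the critical exponent up to log factors), giving T(n) = Θ(n^(log_6 216) · (log n)^(5+1)) = Θ(n^3 · (log n)^6).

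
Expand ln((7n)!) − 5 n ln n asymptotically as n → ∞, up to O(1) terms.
ln((7n)!) − 5 n ln n = 2 n ln n + 7(ln 7 − 1) n + (1/2) ln(2π·7n) + O(1/n)

Stirling: ln((7n)!) = 7n ln(7n) − 7n + (1/2) ln(2π·7n) + O(1/n).
Expand 7n ln(7n) = 7n (ln n + ln 7) = 7n ln n + 7n ln 7.
Subtract 5n ln n: leading term is (7 − 5) n ln n = 2 n ln n. The next term is 7n ln 7 − 7n = 7(ln 7 − 1) n. Then the (1/2) ln(2π·7n) correction.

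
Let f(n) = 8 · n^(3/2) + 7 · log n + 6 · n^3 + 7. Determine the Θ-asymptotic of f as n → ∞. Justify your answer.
f(n) ∈ Θ(n^3)

Compare the terms by growth order. For large n, n^a · (log n)^b dominates n^a' · (log n)^b' iff a > a', or (a = a' and b > b'). Ranking the 4 terms shows the dominant one is 6 · n^3. Hence f(n) ∈ Θ(n^3).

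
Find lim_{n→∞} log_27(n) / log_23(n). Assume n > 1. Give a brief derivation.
lim = ln(23) / ln(27) = log_27(23)

Change of base: log_27(n) = ln n / ln 27 and log_23(n) = ln n / ln 23. The ratio is (ln n / ln 27) · (ln 23 / ln n) = ln 23 / ln 27, a constant independent of n. So the limit is ln 23 / ln 27 = log_27(23).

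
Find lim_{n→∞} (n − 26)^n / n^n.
lim = e^(−26)

Rewrite as (1 − 26/n)^(n). By the standard limit (1 + x/n)^n → e^x, we have (1 − 26/n)^n → e^(−26), and raising to the 1st power gives e^(−26).
More precisely, ln[(1 − 26/n)^(n)] = n · ln(1 − 26/n) = n · (-26/n + O(1/n^2)) = -26 + O(1/n) → -26.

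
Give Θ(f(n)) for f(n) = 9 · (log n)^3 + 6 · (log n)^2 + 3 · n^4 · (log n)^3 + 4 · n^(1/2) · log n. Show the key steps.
f(n) ∈ Θ(n^4 · (log n)^3)

Compare the terms by growth order. For large n, n^a · (log n)^b dominates n^a' · (log n)^b' iff a > a', or (a = a' and b > b'). Ranking the 4 terms shows the dominant one is 3 · n^4 · (log n)^3. Hence f(n) ∈ Θ(n^4 · (log n)^3).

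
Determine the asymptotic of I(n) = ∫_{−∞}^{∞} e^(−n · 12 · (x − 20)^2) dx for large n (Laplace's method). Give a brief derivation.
I(n) = sqrt(π/(12n))

Here φ(x) = 12 · (x − 20)^2 has its unique minimum at x* = 20 with φ(x*) = 0 and φ''(x*) = 24. Laplace's method gives
  I(n) ~ e^(−n φ(x*)) · sqrt(2π / (n · φ''(x*))) = sqrt(2π / (24n)) = sqrt(π/(12n)).
This is exact: substituting u = (x − 20)·sqrt(12n) gives I(n) = (1/sqrt(12n)) ∫_{−∞}^{∞} e^(−u^2) du = sqrt(π/(12n)).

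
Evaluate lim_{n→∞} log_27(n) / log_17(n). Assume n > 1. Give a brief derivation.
lim = ln(17) / ln(27) = log_27(17)

Change of base: log_27(n) = ln n / ln 27 and log_17(n) = ln n / ln 17. The ratio is (ln n / ln 27) · (ln 17 / ln n) = ln 17 / ln 27, a constant independent of n. So the limit is ln 17 / ln 27 = log_27(17).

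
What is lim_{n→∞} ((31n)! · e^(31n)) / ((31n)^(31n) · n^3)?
lim = 0

Stirling: (31n)! ~ sqrt(2π·31n) · (31n/e)^(31n). Hence
  (31n)! · e^(31n) / (31n)^(31n) ~ sqrt(2π·31n).
Dividing by n^3: sqrt(2π·31n) / n^3 = sqrt(2π·31) · n^((1−6)/2), so the expression behaves like sqrt(2π·31) · n^((1−6)/2) → 0.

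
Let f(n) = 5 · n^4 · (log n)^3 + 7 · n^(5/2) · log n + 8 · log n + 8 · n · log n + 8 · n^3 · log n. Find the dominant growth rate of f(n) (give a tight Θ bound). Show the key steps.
f(n) ∈ Θ(n^4 · (log n)^3)

Compare the terms by growth order. For large n, n^a · (log n)^b dominates n^a' · (log n)^b' iff a > a', or (a = a' and b > b'). Ranking the 5 terms shows the dominant one is 5 · n^4 · (log n)^3. Hence f(n) ∈ Θ(n^4 · (log n)^3).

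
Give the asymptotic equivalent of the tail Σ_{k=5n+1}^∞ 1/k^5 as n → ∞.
Σ_{k>5n} 1/k^5 ~ 1/(4 · (5n)^4)

Compare to the integral: ∫_{5n}^∞ x^(−5) dx = [−x^(−4)/4]_{5n}^∞ = 1/((5−1)·(5n)^4). Euler-Maclaurin then gives
  Σ_{k>5n} 1/k^5 = ∫_{5n}^∞ dx/x^5 − 1/(2·(5n)^5) + O(1/(5n)^6).
(Equivalently this is ζ(5) − Σ_{k≤5n} 1/k^5.)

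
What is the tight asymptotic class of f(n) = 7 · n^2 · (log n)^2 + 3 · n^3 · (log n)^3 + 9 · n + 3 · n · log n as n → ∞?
f(n) ∈ Θ(n^3 · (log n)^3)

Compare the terms by growth order. For large n, n^a · (log n)^b dominates n^a' · (log n)^b' iff a > a', or (a = a' and b > b'). Ranking the 4 terms shows the dominant one is 3 · n^3 · (log n)^3. Hence f(n) ∈ Θ(n^3 · (log n)^3).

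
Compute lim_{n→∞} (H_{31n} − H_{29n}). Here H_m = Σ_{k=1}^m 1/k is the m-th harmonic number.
lim = ln(31/29)

Euler-Maclaurin gives H_m = ln m + γ + 1/(2m) + O(1/m^2). The γ and O(1/m) terms cancel in the difference:
  H_{31n} − H_{29n} = ln(31n) − ln(29n) + O(1/n) = ln(31/29) + O(1/n).
Hence the limit is ln(31/29).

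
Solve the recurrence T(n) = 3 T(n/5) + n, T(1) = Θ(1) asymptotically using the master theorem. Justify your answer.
T(n) = Θ(n)

log_5 3 ≈ 0.683. f(n) = n dominates n^(log_5 3) since 1 > 0.683, and the regularity condition a·f(n/b) = 3·(n/5)^1 = (3/5)·n ≤ c·f(n) holds with c = 3/5 ≈ 0.6 < 1. So this is Case 3: T(n) = Θ(f(n)) = Θ(n).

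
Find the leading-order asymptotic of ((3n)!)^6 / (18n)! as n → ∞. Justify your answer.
((3n)!)^6/(18n)! ~ ((2π·3n)^(5/2) / sqrt(6)) · 6^(−6·3n)  →  0

Write N = 3n. Stirling: N! ~ sqrt(2π N)(N/e)^N and (6N)! ~ sqrt(2π·6N)·(6N/e)^(6N).
  (N!)^6/(6N)! ~ (2π N)^(6/2) (N/e)^(6N) / [sqrt(2π·6N) (6N/e)^(6N)]
     = (2π N)^(6/2) / sqrt(2π·6N) · (N/(6N))^(6N)
     = (2π N)^((6−1)/2) / sqrt(6) · 6^(−6N).
Since 6^6 > 1, the factor 6^(−6N) decays exponentially, so the ratio → 0. Substituting N = 3n gives the stated form.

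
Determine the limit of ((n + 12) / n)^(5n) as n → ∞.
lim = e^60

Rewrite as (1 + 12/n)^(5n). By the standard limit (1 + x/n)^n → e^x, we have (1 + 12/n)^n → e^12, and raising to the 5th power gives e^60.
More precisely, ln[(1 + 12/n)^(5n)] = 5n · ln(1 + 12/n) = 5n · (12/n + O(1/n^2)) = 60 + O(1/n) → 60.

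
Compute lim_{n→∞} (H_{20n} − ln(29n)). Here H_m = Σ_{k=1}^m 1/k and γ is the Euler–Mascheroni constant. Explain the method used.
lim = ln(20/29) + γ

By Euler-Maclaurin, H_m = ln m + γ + O(1/m). So
  H_{20n} − ln(29n) = ln(20n) + γ − ln(29n) + O(1/n)
                       = ln(20/29) + γ + O(1/n).
Hence the limit is ln(20/29) + γ.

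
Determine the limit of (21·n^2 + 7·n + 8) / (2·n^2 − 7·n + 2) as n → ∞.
lim = 21/2

For large n the leading n^2 terms dominate both numerator and denominator. Dividing top and bottom by n^2, every other term tends to 0, leaving 21/2.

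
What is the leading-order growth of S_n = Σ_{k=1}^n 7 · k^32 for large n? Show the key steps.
S_n ~ 7 · n^33 / 33

By integral comparison (Euler-Maclaurin), Σ_{k=1}^n 7 · k^32 = 7 · ∫_0^n x^32 dx + O(n^32) = 7 · n^33/33 + O(n^32). (Equivalently, Faulhaber's formula gives the same leading term.)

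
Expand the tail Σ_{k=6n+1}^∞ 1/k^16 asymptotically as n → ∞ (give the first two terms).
Σ_{k>6n} 1/k^16 = 1/(15 · (6n)^15) − 1/(2 · (6n)^16) + O(1/(6n)^17)

Compare to the integral: ∫_{6n}^∞ x^(−16) dx = [−x^(−15)/15]_{6n}^∞ = 1/((16−1)·(6n)^15). The Euler-Maclaurin correction adds −f(6n)/2 = −1/(2·(6n)^16). Euler-Maclaurin then gives
  Σ_{k>6n} 1/k^16 = ∫_{6n}^∞ dx/x^16 − 1/(2·(6n)^16) + O(1/(6n)^17).
(Equivalently this is ζ(16) − Σ_{k≤6n} 1/k^16.)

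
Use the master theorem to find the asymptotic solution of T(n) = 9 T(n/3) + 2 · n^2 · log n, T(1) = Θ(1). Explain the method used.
T(n) = Θ(n^2 · (log n)^2)

Here log_3 9 = 2 and f(n) = 2 · n^2 · log n = Θ(n^(log_3 9) · (log n)^1). This is the extended Case 2 of the master theorem (f matches the critical exponent up to log factors), giving T(n) = Θ(n^(log_3 9) · (log n)^(1+1)) = Θ(n^2 · (log n)^2).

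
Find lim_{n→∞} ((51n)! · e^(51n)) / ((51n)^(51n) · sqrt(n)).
lim = sqrt(2π·51)

Stirling: (51n)! ~ sqrt(2π·51n) · (51n/e)^(51n). Hence
  (51n)! · e^(51n) / (51n)^(51n) ~ sqrt(2π·51n).
Dividing by sqrt(n): sqrt(2π·51n) / sqrt(n) = sqrt(2π·51) · n^((1−1)/2), so the limit is sqrt(2π·51).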